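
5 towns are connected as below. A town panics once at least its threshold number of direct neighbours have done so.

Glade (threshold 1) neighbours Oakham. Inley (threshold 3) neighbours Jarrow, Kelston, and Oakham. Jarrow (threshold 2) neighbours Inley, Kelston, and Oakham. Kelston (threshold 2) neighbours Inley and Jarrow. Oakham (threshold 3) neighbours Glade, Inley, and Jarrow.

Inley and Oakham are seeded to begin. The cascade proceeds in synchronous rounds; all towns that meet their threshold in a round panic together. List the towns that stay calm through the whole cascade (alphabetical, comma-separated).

Round 1 — Inley, Oakham panic (initial).
Round 2 — checking thresholds:
  Glade: 1 of 1 neighbours ≥ 1, panics.
  Jarrow: 2 of 3 neighbours ≥ 2, panics.
  Kelston: 1 of 2 neighbours < 2, not yet.
Round 3 — checking thresholds:
  Kelston: 2 of 2 neighbours ≥ 2, panics.
Round 4 — no new panics; cascade stops.

none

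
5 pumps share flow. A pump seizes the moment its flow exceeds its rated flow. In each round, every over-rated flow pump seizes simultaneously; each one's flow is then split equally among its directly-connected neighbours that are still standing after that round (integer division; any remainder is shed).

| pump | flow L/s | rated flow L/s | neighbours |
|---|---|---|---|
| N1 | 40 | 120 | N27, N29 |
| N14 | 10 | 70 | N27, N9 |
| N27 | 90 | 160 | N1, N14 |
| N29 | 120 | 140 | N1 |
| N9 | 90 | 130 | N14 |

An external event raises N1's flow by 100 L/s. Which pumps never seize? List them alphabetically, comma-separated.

N14, N27, N9

Round 1 — N1 at 140 > 120. N1 seizes.
  N1 sheds 140 L/s to N27, N29: 70 each.
    N27: 90+70 = 160 ≤ 160
    N29: 120+70 = 190 > 140
Round 2 — N29 seizes.
  N29 sheds 190 L/s: no online neighbours, lost.
No further seizures.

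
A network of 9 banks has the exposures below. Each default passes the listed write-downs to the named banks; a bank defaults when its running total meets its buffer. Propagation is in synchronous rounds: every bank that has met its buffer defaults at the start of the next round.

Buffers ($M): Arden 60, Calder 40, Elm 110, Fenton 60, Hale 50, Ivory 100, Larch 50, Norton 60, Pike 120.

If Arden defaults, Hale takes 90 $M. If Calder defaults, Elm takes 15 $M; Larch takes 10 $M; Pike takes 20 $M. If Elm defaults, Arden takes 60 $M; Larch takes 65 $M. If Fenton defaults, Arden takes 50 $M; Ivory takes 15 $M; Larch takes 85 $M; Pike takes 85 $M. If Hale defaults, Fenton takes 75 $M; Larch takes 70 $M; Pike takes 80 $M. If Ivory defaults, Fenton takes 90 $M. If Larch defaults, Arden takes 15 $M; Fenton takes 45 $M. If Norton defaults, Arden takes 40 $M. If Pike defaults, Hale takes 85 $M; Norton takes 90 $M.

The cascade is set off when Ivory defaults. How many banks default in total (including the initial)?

7

Round 1 — Ivory defaults (initial).
  Fenton: +90 → 90 ≥ 60
Round 2 — Fenton defaults.
  Arden: +50 → 50 < 60
  Larch: +85 → 85 ≥ 50
  Pike: +85 → 85 < 120
Round 3 — Larch defaults.
  Arden: +15 → 65 ≥ 60
Round 4 — Arden defaults.
  Hale: +90 → 90 ≥ 50
Round 5 — Hale defaults.
  Pike: +80 → 165 ≥ 120
Round 6 — Pike defaults.
  Norton: +90 → 90 ≥ 60
Round 7 — Norton defaults.
No further defaults.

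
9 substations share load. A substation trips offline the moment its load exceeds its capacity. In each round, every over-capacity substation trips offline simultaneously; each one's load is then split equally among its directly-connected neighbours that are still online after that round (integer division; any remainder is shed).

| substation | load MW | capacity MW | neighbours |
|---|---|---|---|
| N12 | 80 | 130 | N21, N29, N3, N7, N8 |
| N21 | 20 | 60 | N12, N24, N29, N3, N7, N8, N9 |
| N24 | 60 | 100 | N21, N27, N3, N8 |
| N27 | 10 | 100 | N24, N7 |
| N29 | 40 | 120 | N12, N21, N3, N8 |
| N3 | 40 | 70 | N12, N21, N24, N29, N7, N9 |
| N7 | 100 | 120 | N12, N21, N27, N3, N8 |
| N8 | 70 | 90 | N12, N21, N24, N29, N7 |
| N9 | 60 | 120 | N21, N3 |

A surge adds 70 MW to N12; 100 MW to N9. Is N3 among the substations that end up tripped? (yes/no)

Round 1 — N12 at 150 > 130; N9 at 160 > 120. N12, N9 trip offline.
  N12 sheds 150 MW to N21, N29, N3, N7, N8: 30 each.
    N21: 20+30 = 50 ≤ 60
    N29: 40+30 = 70 ≤ 120
    N3: 40+30 = 70 ≤ 70
    N7: 100+30 = 130 > 120
    N8: 70+30 = 100 > 90
  N9 sheds 160 MW to N21, N3: 80 each.
    N21: 50+80 = 130 > 60
    N3: 70+80 = 150 > 70
Round 2 — N21, N3, N7, N8 trip offline.
  N21 sheds 130 MW to N24, N29: 65 each.
    N24: 60+65 = 125 > 100
    N29: 70+65 = 135 > 120
  N3 sheds 150 MW to N24, N29: 75 each.
    N24: 125+75 = 200 > 100
    N29: 135+75 = 210 > 120
  N7 sheds 130 MW to N27: 130 each.
    N27: 10+130 = 140 > 100
  N8 sheds 100 MW to N24, N29: 50 each.
    N24: 200+50 = 250 > 100
    N29: 210+50 = 260 > 120
Round 3 — N24, N27, N29 trip offline.
  N24 sheds 250 MW: no online neighbours, lost.
  N27 sheds 140 MW: no online neighbours, lost.
  N29 sheds 260 MW: no online neighbours, lost.
No further trips.

yes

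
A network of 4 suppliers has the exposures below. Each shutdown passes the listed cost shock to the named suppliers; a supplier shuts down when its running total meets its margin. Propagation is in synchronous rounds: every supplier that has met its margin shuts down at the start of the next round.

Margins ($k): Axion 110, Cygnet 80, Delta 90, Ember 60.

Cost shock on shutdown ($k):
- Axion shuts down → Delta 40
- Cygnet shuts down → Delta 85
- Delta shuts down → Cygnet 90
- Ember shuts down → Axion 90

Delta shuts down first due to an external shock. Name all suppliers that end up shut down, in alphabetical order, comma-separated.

Cygnet, Delta

Round 1 — Delta shuts down (initial).
  Cygnet: +90 → 90 ≥ 80
Round 2 — Cygnet shuts down.
No further shutdowns.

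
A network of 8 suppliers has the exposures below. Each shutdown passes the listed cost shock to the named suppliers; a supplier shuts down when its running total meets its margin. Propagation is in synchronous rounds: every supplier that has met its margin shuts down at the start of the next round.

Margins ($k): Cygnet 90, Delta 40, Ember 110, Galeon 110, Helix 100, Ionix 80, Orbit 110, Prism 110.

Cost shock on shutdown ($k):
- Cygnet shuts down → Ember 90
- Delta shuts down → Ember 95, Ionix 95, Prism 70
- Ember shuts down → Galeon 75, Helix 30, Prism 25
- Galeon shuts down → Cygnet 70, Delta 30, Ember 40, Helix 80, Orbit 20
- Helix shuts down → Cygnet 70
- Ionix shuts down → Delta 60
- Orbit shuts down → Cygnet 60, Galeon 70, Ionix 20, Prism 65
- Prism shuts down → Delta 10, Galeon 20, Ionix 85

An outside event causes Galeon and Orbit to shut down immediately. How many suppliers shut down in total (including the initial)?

5

Round 1 — Galeon, Orbit shut down (initial).
  Cygnet: +70+60 → 130 ≥ 90
  Delta: +30 → 30 < 40
  Ember: +40 → 40 < 110
  Helix: +80 → 80 < 100
  Ionix: +20 → 20 < 80
  Prism: +65 → 65 < 110
Round 2 — Cygnet shuts down.
  Ember: +90 → 130 ≥ 110
Round 3 — Ember shuts down.
  Helix: +30 → 110 ≥ 100
  Prism: +25 → 90 < 110
Round 4 — Helix shuts down.
No further shutdowns.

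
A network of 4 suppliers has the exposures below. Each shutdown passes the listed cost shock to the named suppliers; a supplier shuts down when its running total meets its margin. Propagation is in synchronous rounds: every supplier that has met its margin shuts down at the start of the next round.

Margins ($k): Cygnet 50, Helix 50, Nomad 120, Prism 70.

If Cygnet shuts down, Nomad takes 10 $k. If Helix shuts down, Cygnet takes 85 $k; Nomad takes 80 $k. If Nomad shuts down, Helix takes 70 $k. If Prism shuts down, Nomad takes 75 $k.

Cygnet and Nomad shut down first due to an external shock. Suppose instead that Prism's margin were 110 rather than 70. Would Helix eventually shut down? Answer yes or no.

yes

With Prism's margin at 110:
Round 1 — Cygnet, Nomad shut down (initial).
  Helix: +70 → 70 ≥ 50
Round 2 — Helix shuts down.
No further shutdowns.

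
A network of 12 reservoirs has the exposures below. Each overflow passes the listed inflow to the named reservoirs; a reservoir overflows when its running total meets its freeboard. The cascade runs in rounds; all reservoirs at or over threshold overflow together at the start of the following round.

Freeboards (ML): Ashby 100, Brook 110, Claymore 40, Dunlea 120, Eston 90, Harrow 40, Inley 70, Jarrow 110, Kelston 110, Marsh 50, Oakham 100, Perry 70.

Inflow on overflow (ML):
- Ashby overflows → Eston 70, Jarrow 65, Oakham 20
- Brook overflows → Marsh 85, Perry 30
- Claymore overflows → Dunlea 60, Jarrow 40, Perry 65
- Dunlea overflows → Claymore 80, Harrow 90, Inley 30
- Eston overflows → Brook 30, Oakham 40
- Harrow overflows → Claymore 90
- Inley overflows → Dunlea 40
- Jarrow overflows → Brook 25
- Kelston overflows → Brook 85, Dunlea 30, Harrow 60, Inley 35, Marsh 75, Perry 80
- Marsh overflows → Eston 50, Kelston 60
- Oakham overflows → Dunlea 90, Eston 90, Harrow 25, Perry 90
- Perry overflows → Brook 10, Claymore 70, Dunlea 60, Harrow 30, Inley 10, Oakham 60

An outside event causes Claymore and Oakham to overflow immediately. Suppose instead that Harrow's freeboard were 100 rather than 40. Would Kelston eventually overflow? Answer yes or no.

no

With Harrow's freeboard at 100:
Round 1 — Claymore, Oakham overflow (initial).
  Dunlea: +60+90 → 150 ≥ 120
  Eston: +90 → 90 ≥ 90
  Harrow: +25 → 25 < 100
  Jarrow: +40 → 40 < 110
  Perry: +65+90 → 155 ≥ 70
Round 2 — Dunlea, Eston, Perry overflow.
  Brook: +30+10 → 40 < 110
  Harrow: +90+30 → 145 ≥ 100
  Inley: +30+10 → 40 < 70
Round 3 — Harrow overflows.
No further overflows.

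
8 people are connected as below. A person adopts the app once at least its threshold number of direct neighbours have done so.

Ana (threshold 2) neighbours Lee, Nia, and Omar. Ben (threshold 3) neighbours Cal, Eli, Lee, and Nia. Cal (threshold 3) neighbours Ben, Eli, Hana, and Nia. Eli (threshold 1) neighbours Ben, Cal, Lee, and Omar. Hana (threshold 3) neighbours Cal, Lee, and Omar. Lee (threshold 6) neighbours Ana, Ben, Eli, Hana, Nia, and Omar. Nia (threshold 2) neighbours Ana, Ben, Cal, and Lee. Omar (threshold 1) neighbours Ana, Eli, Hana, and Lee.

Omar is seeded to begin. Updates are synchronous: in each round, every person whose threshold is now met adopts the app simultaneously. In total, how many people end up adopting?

2

Round 1 — Omar adopts the app (initial).
Round 2 — checking thresholds:
  Ana: 1 of 3 neighbours < 2, not yet.
  Eli: 1 of 4 neighbours ≥ 1, adopts the app.
  Hana: 1 of 3 neighbours < 3, not yet.
  Lee: 1 of 6 neighbours < 6, not yet.
Round 3 — no new adoptions; cascade stops.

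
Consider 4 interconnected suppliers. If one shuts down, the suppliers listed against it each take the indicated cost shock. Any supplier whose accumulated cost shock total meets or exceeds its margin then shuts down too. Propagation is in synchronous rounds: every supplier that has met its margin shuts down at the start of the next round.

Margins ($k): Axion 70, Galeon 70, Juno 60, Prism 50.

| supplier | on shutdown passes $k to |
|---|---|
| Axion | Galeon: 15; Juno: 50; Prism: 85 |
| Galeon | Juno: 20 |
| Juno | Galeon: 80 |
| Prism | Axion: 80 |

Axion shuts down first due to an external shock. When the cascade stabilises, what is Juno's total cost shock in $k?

Round 1 — Axion shuts down (initial).
  Galeon: +15 → 15 < 70
  Juno: +50 → 50 < 60
  Prism: +85 → 85 ≥ 50
Round 2 — Prism shuts down.
No further shutdowns.

50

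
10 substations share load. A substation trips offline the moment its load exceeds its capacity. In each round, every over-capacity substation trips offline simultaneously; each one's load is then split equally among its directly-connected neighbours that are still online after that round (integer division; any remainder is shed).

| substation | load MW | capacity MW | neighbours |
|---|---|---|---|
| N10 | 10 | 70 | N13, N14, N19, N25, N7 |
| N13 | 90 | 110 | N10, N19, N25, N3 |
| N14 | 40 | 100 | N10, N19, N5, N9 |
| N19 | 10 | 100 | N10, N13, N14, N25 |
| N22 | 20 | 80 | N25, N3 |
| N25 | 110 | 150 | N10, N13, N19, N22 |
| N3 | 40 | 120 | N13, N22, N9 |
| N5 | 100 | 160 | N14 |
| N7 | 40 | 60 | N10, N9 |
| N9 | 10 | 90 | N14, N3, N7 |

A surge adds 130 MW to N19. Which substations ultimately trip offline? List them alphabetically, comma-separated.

Round 1 — N19 at 140 > 100. N19 trips offline.
  N19 sheds 140 MW to N10, N13, N14, N25: 35 each.
    N10: 10+35 = 45 ≤ 70
    N13: 90+35 = 125 > 110
    N14: 40+35 = 75 ≤ 100
    N25: 110+35 = 145 ≤ 150
Round 2 — N13 trips offline.
  N13 sheds 125 MW to N10, N25, N3: 41 each (2 lost).
    N10: 45+41 = 86 > 70
    N25: 145+41 = 186 > 150
    N3: 40+41 = 81 ≤ 120
Round 3 — N10, N25 trip offline.
  N10 sheds 86 MW to N14, N7: 43 each.
    N14: 75+43 = 118 > 100
    N7: 40+43 = 83 > 60
  N25 sheds 186 MW to N22: 186 each.
    N22: 20+186 = 206 > 80
Round 4 — N14, N22, N7 trip offline.
  N14 sheds 118 MW to N5, N9: 59 each.
    N5: 100+59 = 159 ≤ 160
    N9: 10+59 = 69 ≤ 90
  N22 sheds 206 MW to N3: 206 each.
    N3: 81+206 = 287 > 120
  N7 sheds 83 MW to N9: 83 each.
    N9: 69+83 = 152 > 90
Round 5 — N3, N9 trip offline.
  N3 sheds 287 MW: no online neighbours, lost.
  N9 sheds 152 MW: no online neighbours, lost.
No further trips.

N10, N13, N14, N19, N22, N25, N3, N7, N9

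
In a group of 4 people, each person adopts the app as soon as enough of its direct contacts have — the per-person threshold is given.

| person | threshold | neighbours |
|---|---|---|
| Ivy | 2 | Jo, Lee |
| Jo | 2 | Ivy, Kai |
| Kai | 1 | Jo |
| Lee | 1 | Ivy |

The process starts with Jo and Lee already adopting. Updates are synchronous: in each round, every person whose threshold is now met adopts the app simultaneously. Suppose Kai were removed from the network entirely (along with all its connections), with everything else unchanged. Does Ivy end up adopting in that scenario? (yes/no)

yes

With Kai removed:
Round 1 — Jo, Lee adopt the app (initial).
Round 2 — checking thresholds:
  Ivy: 2 of 2 neighbours ≥ 2, adopts the app.
Round 3 — no new adoptions; cascade stops.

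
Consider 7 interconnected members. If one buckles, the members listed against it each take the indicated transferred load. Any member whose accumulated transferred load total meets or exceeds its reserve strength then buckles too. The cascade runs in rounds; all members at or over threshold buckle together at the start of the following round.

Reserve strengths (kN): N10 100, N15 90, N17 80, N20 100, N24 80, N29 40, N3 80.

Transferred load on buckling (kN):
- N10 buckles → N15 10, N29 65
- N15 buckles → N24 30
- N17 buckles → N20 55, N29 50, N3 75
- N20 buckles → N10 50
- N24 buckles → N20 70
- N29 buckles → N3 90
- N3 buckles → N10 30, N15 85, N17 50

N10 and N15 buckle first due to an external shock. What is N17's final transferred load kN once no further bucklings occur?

Round 1 — N10, N15 buckle (initial).
  N24: +30 → 30 < 80
  N29: +65 → 65 ≥ 40
Round 2 — N29 buckles.
  N3: +90 → 90 ≥ 80
Round 3 — N3 buckles.
  N17: +50 → 50 < 80
No further bucklings.

50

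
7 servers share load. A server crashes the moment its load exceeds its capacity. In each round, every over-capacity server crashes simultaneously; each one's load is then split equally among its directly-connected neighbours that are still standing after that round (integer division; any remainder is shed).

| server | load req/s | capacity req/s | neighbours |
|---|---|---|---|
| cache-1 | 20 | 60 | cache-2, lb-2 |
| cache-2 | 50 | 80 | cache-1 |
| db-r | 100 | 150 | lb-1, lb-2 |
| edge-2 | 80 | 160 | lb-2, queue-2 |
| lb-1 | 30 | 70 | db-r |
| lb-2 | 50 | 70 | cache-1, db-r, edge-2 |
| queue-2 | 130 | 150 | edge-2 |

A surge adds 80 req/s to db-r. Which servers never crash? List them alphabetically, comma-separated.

Round 1 — db-r at 180 > 150. db-r crashes.
  db-r sheds 180 req/s to lb-1, lb-2: 90 each.
    lb-1: 30+90 = 120 > 70
    lb-2: 50+90 = 140 > 70
Round 2 — lb-1, lb-2 crash.
  lb-1 sheds 120 req/s: no online neighbours, lost.
  lb-2 sheds 140 req/s to cache-1, edge-2: 70 each.
    cache-1: 20+70 = 90 > 60
    edge-2: 80+70 = 150 ≤ 160
Round 3 — cache-1 crashes.
  cache-1 sheds 90 req/s to cache-2: 90 each.
    cache-2: 50+90 = 140 > 80
Round 4 — cache-2 crashes.
  cache-2 sheds 140 req/s: no online neighbours, lost.
No further crashes.

edge-2, queue-2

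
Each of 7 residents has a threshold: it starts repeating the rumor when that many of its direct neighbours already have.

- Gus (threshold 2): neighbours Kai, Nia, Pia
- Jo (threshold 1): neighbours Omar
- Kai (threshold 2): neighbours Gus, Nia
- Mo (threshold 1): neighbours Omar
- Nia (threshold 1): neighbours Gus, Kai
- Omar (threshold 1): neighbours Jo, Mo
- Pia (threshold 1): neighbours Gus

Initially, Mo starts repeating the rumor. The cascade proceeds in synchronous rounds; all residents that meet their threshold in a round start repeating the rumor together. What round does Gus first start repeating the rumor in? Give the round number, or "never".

Round 1 — Mo starts repeating the rumor (initial).
Round 2 — checking thresholds:
  Omar: 1 of 2 neighbours ≥ 1, starts repeating the rumor.
Round 3 — checking thresholds:
  Jo: 1 of 1 neighbours ≥ 1, starts repeating the rumor.
Round 4 — no new spreads; cascade stops.

never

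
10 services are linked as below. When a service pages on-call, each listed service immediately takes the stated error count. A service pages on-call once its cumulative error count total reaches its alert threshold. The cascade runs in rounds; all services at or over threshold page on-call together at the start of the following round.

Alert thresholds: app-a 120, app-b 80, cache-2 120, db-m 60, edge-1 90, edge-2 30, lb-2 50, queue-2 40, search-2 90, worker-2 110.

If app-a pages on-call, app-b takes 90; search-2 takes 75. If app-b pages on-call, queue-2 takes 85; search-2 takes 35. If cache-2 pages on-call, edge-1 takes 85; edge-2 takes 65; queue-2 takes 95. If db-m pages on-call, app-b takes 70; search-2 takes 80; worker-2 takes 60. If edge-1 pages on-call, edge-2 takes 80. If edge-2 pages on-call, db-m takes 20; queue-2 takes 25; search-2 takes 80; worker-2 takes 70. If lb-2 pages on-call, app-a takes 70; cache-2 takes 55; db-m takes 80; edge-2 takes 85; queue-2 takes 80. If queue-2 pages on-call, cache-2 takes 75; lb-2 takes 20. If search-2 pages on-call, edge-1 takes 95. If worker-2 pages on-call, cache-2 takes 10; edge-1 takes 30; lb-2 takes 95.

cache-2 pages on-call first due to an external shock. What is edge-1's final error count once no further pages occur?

85

Round 1 — cache-2 pages on-call (initial).
  edge-1: +85 → 85 < 90
  edge-2: +65 → 65 ≥ 30
  queue-2: +95 → 95 ≥ 40
Round 2 — edge-2, queue-2 page on-call.
  db-m: +20 → 20 < 60
  lb-2: +20 → 20 < 50
  search-2: +80 → 80 < 90
  worker-2: +70 → 70 < 110
No further pages.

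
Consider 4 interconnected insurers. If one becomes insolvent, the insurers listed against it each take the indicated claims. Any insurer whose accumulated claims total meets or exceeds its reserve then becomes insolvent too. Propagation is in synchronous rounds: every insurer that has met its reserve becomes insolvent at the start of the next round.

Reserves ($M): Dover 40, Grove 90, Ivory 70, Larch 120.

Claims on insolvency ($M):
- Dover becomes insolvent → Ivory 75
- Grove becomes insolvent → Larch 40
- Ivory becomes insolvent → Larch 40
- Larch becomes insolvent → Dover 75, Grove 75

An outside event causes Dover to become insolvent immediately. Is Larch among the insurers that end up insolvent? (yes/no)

Round 1 — Dover becomes insolvent (initial).
  Ivory: +75 → 75 ≥ 70
Round 2 — Ivory becomes insolvent.
  Larch: +40 → 40 < 120
No further insolvencies.

no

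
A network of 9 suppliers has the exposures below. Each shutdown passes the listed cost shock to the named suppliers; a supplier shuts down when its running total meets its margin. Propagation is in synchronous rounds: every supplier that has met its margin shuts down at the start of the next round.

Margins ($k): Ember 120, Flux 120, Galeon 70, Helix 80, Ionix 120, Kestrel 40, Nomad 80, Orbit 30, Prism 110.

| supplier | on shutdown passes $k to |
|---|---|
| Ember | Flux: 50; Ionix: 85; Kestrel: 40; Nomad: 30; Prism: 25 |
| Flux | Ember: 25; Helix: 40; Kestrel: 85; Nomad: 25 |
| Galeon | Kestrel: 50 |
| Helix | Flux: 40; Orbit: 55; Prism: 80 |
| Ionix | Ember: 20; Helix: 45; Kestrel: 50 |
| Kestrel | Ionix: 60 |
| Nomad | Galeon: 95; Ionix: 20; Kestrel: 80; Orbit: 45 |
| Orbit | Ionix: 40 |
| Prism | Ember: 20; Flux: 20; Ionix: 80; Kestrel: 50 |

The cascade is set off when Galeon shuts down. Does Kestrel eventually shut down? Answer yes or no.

Round 1 — Galeon shuts down (initial).
  Kestrel: +50 → 50 ≥ 40
Round 2 — Kestrel shuts down.
  Ionix: +60 → 60 < 120
No further shutdowns.

yes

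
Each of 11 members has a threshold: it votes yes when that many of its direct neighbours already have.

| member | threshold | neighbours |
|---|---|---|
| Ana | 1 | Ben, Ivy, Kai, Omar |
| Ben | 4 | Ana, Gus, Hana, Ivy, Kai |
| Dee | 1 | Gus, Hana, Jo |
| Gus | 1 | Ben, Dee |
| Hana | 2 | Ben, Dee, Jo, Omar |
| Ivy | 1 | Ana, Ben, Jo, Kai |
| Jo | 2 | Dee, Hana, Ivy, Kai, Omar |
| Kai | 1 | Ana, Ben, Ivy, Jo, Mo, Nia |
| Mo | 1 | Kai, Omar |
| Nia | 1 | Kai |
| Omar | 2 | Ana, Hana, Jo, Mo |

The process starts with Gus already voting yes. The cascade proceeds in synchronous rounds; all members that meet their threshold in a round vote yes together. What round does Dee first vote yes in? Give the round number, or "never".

2

Round 1 — Gus votes yes (initial).
Round 2 — checking thresholds:
  Ben: 1 of 5 neighbours < 4, holds.
  Dee: 1 of 3 neighbours ≥ 1, votes yes.
Round 3 — no new yes votes; cascade stops.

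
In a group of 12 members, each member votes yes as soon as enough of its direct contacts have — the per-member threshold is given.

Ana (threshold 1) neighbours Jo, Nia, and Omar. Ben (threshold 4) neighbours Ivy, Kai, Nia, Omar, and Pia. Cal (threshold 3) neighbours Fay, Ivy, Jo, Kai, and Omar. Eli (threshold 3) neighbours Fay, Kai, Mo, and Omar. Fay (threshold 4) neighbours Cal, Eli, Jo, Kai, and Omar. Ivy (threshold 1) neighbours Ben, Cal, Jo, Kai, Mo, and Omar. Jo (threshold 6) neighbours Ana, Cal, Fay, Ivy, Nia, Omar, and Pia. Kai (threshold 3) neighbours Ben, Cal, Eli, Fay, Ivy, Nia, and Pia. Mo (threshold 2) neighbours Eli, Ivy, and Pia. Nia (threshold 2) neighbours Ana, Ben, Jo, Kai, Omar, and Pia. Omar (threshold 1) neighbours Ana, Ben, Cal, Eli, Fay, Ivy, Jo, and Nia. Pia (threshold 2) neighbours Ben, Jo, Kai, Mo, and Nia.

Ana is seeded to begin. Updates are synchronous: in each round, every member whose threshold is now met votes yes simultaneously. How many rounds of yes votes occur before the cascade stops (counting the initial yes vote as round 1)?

3

Round 1 — Ana votes yes (initial).
Round 2 — checking thresholds:
  Jo: 1 of 7 neighbours < 6, not yet.
  Nia: 1 of 6 neighbours < 2, not yet.
  Omar: 1 of 8 neighbours ≥ 1, votes yes.
Round 3 — checking thresholds:
  Ben: 1 of 5 neighbours < 4, not yet.
  Cal: 1 of 5 neighbours < 3, not yet.
  Eli: 1 of 4 neighbours < 3, not yet.
  Fay: 1 of 5 neighbours < 4, not yet.
  Ivy: 1 of 6 neighbours ≥ 1, votes yes.
  Jo: 2 of 7 neighbours < 6, not yet.
  Nia: 2 of 6 neighbours ≥ 2, votes yes.
Round 4 — no new yes votes; cascade stops.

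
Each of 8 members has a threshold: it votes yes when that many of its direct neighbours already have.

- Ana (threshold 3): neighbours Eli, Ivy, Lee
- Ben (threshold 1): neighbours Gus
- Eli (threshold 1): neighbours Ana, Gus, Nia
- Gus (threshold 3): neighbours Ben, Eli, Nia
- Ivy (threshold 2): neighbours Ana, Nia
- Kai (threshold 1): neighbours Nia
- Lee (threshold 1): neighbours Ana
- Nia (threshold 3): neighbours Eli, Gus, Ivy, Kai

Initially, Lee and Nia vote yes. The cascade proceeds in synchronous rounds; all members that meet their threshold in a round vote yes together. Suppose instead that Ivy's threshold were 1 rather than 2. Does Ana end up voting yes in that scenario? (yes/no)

With Ivy's threshold at 1:
Round 1 — Lee, Nia vote yes (initial).
Round 2 — checking thresholds:
  Ana: 1 of 3 neighbours < 3, holds.
  Eli: 1 of 3 neighbours ≥ 1, votes yes.
  Gus: 1 of 3 neighbours < 3, holds.
  Ivy: 1 of 2 neighbours ≥ 1, votes yes.
  Kai: 1 of 1 neighbours ≥ 1, votes yes.
Round 3 — checking thresholds:
  Ana: 3 of 3 neighbours ≥ 3, votes yes.
  Gus: 2 of 3 neighbours < 3, holds.
Round 4 — no new yes votes; cascade stops.

yes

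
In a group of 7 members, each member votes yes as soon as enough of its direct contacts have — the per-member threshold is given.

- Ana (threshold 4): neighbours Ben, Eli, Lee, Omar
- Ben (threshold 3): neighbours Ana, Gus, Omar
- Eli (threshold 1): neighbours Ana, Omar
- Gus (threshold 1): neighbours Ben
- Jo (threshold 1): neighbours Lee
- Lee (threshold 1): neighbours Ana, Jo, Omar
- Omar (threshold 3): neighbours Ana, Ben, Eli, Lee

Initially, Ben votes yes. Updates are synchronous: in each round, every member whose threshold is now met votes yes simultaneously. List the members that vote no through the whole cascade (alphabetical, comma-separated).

Round 1 — Ben votes yes (initial).
Round 2 — checking thresholds:
  Ana: 1 of 4 neighbours < 4, not yet.
  Gus: 1 of 1 neighbours ≥ 1, votes yes.
  Omar: 1 of 4 neighbours < 3, not yet.
Round 3 — no new yes votes; cascade stops.

Ana, Eli, Jo, Lee, Omar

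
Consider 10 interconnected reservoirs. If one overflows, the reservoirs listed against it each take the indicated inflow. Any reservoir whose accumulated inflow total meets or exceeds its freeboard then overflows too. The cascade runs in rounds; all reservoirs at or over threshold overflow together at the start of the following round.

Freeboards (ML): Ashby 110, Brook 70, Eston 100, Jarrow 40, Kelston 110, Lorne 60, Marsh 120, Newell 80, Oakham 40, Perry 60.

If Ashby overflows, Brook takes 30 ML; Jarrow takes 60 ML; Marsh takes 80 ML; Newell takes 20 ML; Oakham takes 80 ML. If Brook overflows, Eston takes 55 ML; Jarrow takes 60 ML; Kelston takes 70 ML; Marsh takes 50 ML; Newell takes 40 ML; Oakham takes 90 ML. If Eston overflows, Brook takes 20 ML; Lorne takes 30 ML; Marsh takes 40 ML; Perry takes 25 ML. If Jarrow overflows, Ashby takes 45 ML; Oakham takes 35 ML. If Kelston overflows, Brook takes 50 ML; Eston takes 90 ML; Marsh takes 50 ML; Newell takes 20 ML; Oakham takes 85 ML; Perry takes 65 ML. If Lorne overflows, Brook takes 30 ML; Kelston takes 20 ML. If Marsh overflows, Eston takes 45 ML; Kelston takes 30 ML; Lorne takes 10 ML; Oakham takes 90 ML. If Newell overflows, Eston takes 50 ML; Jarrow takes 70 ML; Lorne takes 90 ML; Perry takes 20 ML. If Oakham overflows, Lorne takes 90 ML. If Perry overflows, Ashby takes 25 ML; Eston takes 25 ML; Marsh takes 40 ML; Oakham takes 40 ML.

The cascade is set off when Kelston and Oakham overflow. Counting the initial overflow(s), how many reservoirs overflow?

Round 1 — Kelston, Oakham overflow (initial).
  Brook: +50 → 50 < 70
  Eston: +90 → 90 < 100
  Lorne: +90 → 90 ≥ 60
  Marsh: +50 → 50 < 120
  Newell: +20 → 20 < 80
  Perry: +65 → 65 ≥ 60
Round 2 — Lorne, Perry overflow.
  Ashby: +25 → 25 < 110
  Brook: +30 → 80 ≥ 70
  Eston: +25 → 115 ≥ 100
  Marsh: +40 → 90 < 120
Round 3 — Brook, Eston overflow.
  Jarrow: +60 → 60 ≥ 40
  Marsh: +50+40 → 180 ≥ 120
  Newell: +40 → 60 < 80
Round 4 — Jarrow, Marsh overflow.
  Ashby: +45 → 70 < 110
No further overflows.

8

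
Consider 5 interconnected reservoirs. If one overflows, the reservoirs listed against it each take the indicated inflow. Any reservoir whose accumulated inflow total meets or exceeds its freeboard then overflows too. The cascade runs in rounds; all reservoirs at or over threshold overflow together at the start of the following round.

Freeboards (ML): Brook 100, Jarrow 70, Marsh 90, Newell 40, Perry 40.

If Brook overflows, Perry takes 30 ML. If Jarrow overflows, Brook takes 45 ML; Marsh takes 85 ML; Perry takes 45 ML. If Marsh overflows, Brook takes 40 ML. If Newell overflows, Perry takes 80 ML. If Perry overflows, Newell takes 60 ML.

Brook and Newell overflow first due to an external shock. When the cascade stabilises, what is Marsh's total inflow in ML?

Round 1 — Brook, Newell overflow (initial).
  Perry: +30+80 → 110 ≥ 40
Round 2 — Perry overflows.
No further overflows.

0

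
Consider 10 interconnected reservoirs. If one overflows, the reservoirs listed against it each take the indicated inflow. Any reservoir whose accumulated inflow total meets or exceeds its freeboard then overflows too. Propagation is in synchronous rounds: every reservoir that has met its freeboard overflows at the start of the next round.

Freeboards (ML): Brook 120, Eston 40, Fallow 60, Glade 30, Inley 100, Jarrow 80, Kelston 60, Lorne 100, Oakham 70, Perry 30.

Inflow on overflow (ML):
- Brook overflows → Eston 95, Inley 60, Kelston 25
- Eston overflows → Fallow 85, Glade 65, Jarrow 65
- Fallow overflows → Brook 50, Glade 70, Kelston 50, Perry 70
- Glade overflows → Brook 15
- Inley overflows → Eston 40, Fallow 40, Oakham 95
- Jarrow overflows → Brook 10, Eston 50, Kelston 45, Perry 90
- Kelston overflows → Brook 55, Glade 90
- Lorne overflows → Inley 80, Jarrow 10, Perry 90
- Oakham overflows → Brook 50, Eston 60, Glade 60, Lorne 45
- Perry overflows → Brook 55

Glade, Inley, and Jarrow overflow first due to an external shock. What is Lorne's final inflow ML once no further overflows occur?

45

Round 1 — Glade, Inley, Jarrow overflow (initial).
  Brook: +15+10 → 25 < 120
  Eston: +40+50 → 90 ≥ 40
  Fallow: +40 → 40 < 60
  Kelston: +45 → 45 < 60
  Oakham: +95 → 95 ≥ 70
  Perry: +90 → 90 ≥ 30
Round 2 — Eston, Oakham, Perry overflow.
  Brook: +50+55 → 130 ≥ 120
  Fallow: +85 → 125 ≥ 60
  Lorne: +45 → 45 < 100
Round 3 — Brook, Fallow overflow.
  Kelston: +25+50 → 120 ≥ 60
Round 4 — Kelston overflows.
No further overflows.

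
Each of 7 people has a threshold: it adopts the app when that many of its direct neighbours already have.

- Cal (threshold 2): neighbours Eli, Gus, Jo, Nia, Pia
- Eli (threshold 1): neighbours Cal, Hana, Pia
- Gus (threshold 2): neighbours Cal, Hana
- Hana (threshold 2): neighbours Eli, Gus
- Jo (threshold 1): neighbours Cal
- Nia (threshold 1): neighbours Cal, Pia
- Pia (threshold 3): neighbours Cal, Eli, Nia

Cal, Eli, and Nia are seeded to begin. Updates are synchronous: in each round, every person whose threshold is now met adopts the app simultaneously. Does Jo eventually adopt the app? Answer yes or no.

Round 1 — Cal, Eli, Nia adopt the app (initial).
Round 2 — checking thresholds:
  Gus: 1 of 2 neighbours < 2, holds.
  Hana: 1 of 2 neighbours < 2, holds.
  Jo: 1 of 1 neighbours ≥ 1, adopts the app.
  Pia: 3 of 3 neighbours ≥ 3, adopts the app.
Round 3 — no new adoptions; cascade stops.

yes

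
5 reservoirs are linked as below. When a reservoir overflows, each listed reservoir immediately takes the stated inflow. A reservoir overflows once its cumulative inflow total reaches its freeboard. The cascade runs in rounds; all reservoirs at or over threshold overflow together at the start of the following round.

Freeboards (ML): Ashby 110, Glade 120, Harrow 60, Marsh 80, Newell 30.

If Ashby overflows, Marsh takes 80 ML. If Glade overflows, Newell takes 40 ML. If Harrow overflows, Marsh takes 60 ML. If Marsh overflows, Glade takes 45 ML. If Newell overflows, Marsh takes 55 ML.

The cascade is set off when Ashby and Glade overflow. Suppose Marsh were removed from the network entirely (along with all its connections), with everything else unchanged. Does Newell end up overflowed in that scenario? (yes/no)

yes

With Marsh removed:
Round 1 — Ashby, Glade overflow (initial).
  Newell: +40 → 40 ≥ 30
Round 2 — Newell overflows.
No further overflows.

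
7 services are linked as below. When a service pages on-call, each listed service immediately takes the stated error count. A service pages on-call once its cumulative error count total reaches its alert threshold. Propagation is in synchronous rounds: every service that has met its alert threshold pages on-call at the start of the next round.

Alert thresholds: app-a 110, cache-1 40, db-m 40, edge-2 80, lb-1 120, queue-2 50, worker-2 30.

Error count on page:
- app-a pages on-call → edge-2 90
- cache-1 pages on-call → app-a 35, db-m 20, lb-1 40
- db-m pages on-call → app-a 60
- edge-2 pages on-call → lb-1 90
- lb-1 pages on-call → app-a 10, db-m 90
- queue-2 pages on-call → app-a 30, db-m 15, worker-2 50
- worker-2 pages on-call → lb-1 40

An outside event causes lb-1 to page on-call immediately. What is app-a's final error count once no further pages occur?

70

Round 1 — lb-1 pages on-call (initial).
  app-a: +10 → 10 < 110
  db-m: +90 → 90 ≥ 40
Round 2 — db-m pages on-call.
  app-a: +60 → 70 < 110
No further pages.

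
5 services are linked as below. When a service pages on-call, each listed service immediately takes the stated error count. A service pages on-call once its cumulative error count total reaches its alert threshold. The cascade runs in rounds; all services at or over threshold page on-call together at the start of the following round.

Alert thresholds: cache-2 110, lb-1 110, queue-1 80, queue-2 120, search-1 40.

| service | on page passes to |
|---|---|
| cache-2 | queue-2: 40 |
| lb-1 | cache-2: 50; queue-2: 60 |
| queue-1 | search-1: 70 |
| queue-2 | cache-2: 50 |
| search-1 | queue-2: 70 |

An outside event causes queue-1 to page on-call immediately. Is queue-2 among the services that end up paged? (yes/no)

Round 1 — queue-1 pages on-call (initial).
  search-1: +70 → 70 ≥ 40
Round 2 — search-1 pages on-call.
  queue-2: +70 → 70 < 120
No further pages.

no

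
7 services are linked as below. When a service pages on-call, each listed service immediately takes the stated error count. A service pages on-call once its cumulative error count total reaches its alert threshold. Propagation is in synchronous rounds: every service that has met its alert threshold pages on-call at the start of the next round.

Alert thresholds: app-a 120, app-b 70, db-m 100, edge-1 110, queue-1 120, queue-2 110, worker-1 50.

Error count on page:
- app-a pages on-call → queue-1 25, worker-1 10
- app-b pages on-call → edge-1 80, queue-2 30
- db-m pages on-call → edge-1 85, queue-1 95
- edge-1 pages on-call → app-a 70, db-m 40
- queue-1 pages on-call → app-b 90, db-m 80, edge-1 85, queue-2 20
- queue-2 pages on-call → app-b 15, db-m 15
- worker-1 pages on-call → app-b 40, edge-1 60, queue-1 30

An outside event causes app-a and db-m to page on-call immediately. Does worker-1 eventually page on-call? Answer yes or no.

no

Round 1 — app-a, db-m page on-call (initial).
  edge-1: +85 → 85 < 110
  queue-1: +25+95 → 120 ≥ 120
  worker-1: +10 → 10 < 50
Round 2 — queue-1 pages on-call.
  app-b: +90 → 90 ≥ 70
  edge-1: +85 → 170 ≥ 110
  queue-2: +20 → 20 < 110
Round 3 — app-b, edge-1 page on-call.
  queue-2: +30 → 50 < 110
No further pages.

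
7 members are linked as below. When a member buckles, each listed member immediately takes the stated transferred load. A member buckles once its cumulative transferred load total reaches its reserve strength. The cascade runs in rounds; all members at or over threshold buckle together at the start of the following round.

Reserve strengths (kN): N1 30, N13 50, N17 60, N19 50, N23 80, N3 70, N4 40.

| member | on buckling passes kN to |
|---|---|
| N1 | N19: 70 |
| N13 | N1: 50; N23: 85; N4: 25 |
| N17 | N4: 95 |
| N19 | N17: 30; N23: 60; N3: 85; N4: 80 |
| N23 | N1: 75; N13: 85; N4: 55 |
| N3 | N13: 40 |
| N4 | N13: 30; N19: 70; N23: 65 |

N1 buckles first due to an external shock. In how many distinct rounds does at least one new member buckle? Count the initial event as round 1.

Round 1 — N1 buckles (initial).
  N19: +70 → 70 ≥ 50
Round 2 — N19 buckles.
  N17: +30 → 30 < 60
  N23: +60 → 60 < 80
  N3: +85 → 85 ≥ 70
  N4: +80 → 80 ≥ 40
Round 3 — N3, N4 buckle.
  N13: +40+30 → 70 ≥ 50
  N23: +65 → 125 ≥ 80
Round 4 — N13, N23 buckle.
No further bucklings.

4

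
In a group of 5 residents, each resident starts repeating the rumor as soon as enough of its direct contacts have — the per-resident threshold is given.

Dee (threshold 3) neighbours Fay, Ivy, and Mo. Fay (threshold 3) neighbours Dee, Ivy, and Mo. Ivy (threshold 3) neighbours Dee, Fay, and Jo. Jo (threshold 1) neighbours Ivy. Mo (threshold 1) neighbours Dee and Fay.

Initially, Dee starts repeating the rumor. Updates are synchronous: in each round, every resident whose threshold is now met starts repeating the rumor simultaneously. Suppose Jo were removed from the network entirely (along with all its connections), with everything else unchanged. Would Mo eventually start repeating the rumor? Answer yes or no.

yes

With Jo removed:
Round 1 — Dee starts repeating the rumor (initial).
Round 2 — checking thresholds:
  Fay: 1 of 3 neighbours < 3, holds.
  Ivy: 1 of 2 neighbours < 3, holds.
  Mo: 1 of 2 neighbours ≥ 1, starts repeating the rumor.
Round 3 — no new spreads; cascade stops.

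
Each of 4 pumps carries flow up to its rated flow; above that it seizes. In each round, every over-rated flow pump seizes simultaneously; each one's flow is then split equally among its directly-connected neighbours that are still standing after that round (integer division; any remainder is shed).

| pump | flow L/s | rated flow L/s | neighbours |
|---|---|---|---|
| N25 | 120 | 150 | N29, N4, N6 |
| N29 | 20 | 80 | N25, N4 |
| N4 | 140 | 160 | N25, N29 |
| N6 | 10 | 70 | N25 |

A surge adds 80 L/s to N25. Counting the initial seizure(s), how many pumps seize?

Round 1 — N25 at 200 > 150. N25 seizes.
  N25 sheds 200 L/s to N29, N4, N6: 66 each (2 lost).
    N29: 20+66 = 86 > 80
    N4: 140+66 = 206 > 160
    N6: 10+66 = 76 > 70
Round 2 — N29, N4, N6 seize.
  N29 sheds 86 L/s: no online neighbours, lost.
  N4 sheds 206 L/s: no online neighbours, lost.
  N6 sheds 76 L/s: no online neighbours, lost.
No further seizures.

4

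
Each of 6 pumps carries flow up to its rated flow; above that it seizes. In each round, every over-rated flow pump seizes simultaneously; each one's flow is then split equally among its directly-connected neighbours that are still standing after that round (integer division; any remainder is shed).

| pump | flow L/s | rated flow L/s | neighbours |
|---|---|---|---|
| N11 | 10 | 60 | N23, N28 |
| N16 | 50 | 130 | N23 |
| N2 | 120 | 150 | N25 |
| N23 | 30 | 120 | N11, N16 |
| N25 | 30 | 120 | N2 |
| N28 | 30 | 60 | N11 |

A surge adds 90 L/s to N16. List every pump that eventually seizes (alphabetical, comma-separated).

Round 1 — N16 at 140 > 130. N16 seizes.
  N16 sheds 140 L/s to N23: 140 each.
    N23: 30+140 = 170 > 120
Round 2 — N23 seizes.
  N23 sheds 170 L/s to N11: 170 each.
    N11: 10+170 = 180 > 60
Round 3 — N11 seizes.
  N11 sheds 180 L/s to N28: 180 each.
    N28: 30+180 = 210 > 60
Round 4 — N28 seizes.
  N28 sheds 210 L/s: no online neighbours, lost.
No further seizures.

N11, N16, N23, N28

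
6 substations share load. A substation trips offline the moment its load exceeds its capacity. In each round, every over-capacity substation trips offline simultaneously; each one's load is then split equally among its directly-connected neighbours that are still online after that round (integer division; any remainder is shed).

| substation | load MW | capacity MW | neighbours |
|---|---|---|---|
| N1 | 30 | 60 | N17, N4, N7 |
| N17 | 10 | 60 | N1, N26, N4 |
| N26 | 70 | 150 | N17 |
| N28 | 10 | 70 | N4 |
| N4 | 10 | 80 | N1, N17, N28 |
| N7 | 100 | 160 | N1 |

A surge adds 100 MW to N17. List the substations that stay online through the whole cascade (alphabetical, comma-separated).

Round 1 — N17 at 110 > 60. N17 trips offline.
  N17 sheds 110 MW to N1, N26, N4: 36 each (2 lost).
    N1: 30+36 = 66 > 60
    N26: 70+36 = 106 ≤ 150
    N4: 10+36 = 46 ≤ 80
Round 2 — N1 trips offline.
  N1 sheds 66 MW to N4, N7: 33 each.
    N4: 46+33 = 79 ≤ 80
    N7: 100+33 = 133 ≤ 160
No further trips.

N26, N28, N4, N7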